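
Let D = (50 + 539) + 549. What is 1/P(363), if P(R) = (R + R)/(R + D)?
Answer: 1501/726 ≈ 2.0675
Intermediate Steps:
D = 1138 (D = 589 + 549 = 1138)
P(R) = 2*R/(1138 + R) (P(R) = (R + R)/(R + 1138) = (2*R)/(1138 + R) = 2*R/(1138 + R))
1/P(363) = 1/(2*363/(1138 + 363)) = 1/(2*363/1501) = 1/(2*363*(1/1501)) = 1/(726/1501) = 1501/726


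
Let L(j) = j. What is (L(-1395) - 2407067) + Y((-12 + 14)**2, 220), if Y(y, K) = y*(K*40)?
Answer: -2373262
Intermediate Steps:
Y(y, K) = 40*K*y (Y(y, K) = y*(40*K) = 40*K*y)
(L(-1395) - 2407067) + Y((-12 + 14)**2, 220) = (-1395 - 2407067) + 40*220*(-12 + 14)**2 = -2408462 + 40*220*2**2 = -2408462 + 40*220*4 = -2408462 + 35200 = -2373262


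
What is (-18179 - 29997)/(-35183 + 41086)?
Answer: -48176/5903 ≈ -8.1613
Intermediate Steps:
(-18179 - 29997)/(-35183 + 41086) = -48176/5903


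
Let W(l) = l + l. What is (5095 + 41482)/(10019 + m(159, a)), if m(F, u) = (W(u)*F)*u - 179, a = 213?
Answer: 46577/14437182 ≈ 0.0032262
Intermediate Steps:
W(l) = 2*l
m(F, u) = -179 + 2*F*u**2 (m(F, u) = ((2*u)*F)*u - 179 = (2*F*u)*u - 179 = 2*F*u**2 - 179 = -179 + 2*F*u**2)
(5095 + 41482)/(10019 + m(159, a)) = (5095 + 41482)/(10019 + (-179 + 2*159*213**2)) = 46577/(10019 + (-179 + 2*159*45369)) = 46577/(10019 + (-179 + 14427342)) = 46577/(10019 + 14427163) = 46577/14437182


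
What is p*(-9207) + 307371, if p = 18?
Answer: 141645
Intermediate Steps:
p*(-9207) + 307371 = 18*(-9207) + 307371 = -165726 + 307371 = 141645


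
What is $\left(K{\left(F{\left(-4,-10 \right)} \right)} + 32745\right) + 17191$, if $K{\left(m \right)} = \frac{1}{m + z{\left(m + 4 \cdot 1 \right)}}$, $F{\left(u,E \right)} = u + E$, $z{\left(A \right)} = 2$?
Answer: $\frac{599231}{12} \approx 49936.0$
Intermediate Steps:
$F{\left(u,E \right)} = E + u$
$K{\left(m \right)} = \frac{1}{2 + m}$ ($K{\left(m \right)} = \frac{1}{m + 2} = \frac{1}{2 + m}$)
$\left(K{\left(F{\left(-4,-10 \right)} \right)} + 32745\right) + 17191 = \left(\frac{1}{2 - 14} + 32745\right) + 17191 = \left(\frac{1}{-12} + 32745\right) + 17191 = \left(- \frac{1}{12} + 32745\right) + 17191 = \frac{392939}{12} + 17191 = \frac{599231}{12}$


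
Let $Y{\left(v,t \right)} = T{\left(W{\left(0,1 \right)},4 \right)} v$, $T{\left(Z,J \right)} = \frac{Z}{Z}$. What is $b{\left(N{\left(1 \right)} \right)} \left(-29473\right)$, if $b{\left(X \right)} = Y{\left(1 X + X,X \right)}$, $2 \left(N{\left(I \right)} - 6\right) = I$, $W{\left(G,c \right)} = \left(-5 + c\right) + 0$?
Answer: $-383149$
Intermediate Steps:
$W{\left(G,c \right)} = -5 + c$
$N{\left(I \right)} = 6 + \frac{I}{2}$
$T{\left(Z,J \right)} = 1$
$Y{\left(v,t \right)} = v$ ($Y{\left(v,t \right)} = 1 v = v$)
$b{\left(X \right)} = 2 X$ ($b{\left(X \right)} = 1 X + X = X + X = 2 X$)
$b{\left(N{\left(1 \right)} \right)} \left(-29473\right) = 2 \left(6 + \frac{1}{2} \cdot 1\right) \left(-29473\right) = 2 \left(6 + \frac{1}{2}\right) \left(-29473\right) = 2 \cdot \frac{13}{2} \left(-29473\right) = 13 \left(-29473\right) = -383149$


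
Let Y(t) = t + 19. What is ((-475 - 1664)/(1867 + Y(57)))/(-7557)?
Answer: 713/4894417 ≈ 0.00014568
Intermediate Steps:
Y(t) = 19 + t
((-475 - 1664)/(1867 + Y(57)))/(-7557) = ((-475 - 1664)/(1867 + (19 + 57)))/(-7557) = -2139/(1867 + 76)*(-1/7557) = -2139/1943*(-1/7557) = 713/4894417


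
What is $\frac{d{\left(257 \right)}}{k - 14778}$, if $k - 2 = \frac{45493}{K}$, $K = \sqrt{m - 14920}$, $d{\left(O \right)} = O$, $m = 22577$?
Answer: $- \frac{29076936824}{1669684544583} - \frac{11691701 \sqrt{7657}}{1669684544583} \approx -0.018027$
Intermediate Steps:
$K = \sqrt{7657}$ ($K = \sqrt{22577 - 14920} = \sqrt{7657} \approx 87.504$)
$k = 2 + \frac{45493 \sqrt{7657}}{7657}$ ($k = 2 + \frac{45493}{\sqrt{7657}} = 2 + 45493 \frac{\sqrt{7657}}{7657} = 2 + \frac{45493 \sqrt{7657}}{7657} \approx 521.89$)
$\frac{d{\left(257 \right)}}{k - 14778} = \frac{257}{\left(2 + \frac{45493 \sqrt{7657}}{7657}\right) - 14778} = \frac{257}{-14776 + \frac{45493 \sqrt{7657}}{7657}}$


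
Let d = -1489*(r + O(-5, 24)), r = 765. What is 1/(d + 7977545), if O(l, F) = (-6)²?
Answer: 1/6784856 ≈ 1.4739e-7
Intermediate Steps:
O(l, F) = 36
d = -1192689 (d = -1489*(765 + 36) = -1489*801 = -1192689)
1/(d + 7977545) = 1/(-1192689 + 7977545) = 1/6784856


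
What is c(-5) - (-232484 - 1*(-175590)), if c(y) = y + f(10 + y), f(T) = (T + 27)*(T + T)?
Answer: 57209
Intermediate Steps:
f(T) = 2*T*(27 + T) (f(T) = (27 + T)*(2*T) = 2*T*(27 + T))
c(y) = y + 2*(10 + y)*(37 + y) (c(y) = y + 2*(10 + y)*(27 + (10 + y)) = y + 2*(10 + y)*(37 + y))
c(-5) - (-232484 - 1*(-175590)) = (-5 + 2*(10 - 5)*(37 - 5)) - (-232484 - 1*(-175590)) = (-5 + 2*5*32) - (-232484 + 175590) = (-5 + 320) - 1*(-56894) = 315 + 56894 = 57209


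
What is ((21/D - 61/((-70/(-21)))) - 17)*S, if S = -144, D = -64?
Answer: 102609/20 ≈ 5130.5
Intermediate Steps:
((21/D - 61/((-70/(-21)))) - 17)*S = ((21/(-64) - 61/((-70/(-21)))) - 17)*(-144) = ((21*(-1/64) - 61/((-70*(-1/21)))) - 17)*(-144) = ((-21/64 - 61/10/3) - 17)*(-144) = ((-21/64 - 61*3/10) - 17)*(-144) = ((-21/64 - 183/10) - 17)*(-144) = (-5961/320 - 17)*(-144) = -11401/320*(-144) = 102609/20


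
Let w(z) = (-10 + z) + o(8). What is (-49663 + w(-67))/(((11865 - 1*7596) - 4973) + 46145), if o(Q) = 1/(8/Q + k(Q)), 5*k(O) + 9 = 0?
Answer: -198965/181764 ≈ -1.0946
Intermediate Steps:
k(O) = -9/5 (k(O) = -9/5 + (⅕)*0 = -9/5 + 0 = -9/5)
o(Q) = 1/(-9/5 + 8/Q) (o(Q) = 1/(8/Q - 9/5) = 1/(-9/5 + 8/Q))
w(z) = -45/4 + z (w(z) = (-10 + z) + 5*8/(40 - 9*8) = (-10 + z) + 5*8/(40 - 72) = (-10 + z) + 5*8/(-32) = (-10 + z) + 5*8*(-1/32) = (-10 + z) - 5/4 = -45/4 + z)
(-49663 + w(-67))/(((11865 - 1*7596) - 4973) + 46145) = (-49663 + (-45/4 - 67))/(((11865 - 1*7596) - 4973) + 46145) = (-49663 - 313/4)/(((11865 - 7596) - 4973) + 46145) = -198965/(4*((4269 - 4973) + 46145)) = -198965/(4*(-704 + 46145)) = -198965/4/45441 = -198965/4*1/45441 = -198965/181764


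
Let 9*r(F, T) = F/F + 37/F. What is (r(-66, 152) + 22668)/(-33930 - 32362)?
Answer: -13464821/39377448 ≈ -0.34194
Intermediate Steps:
r(F, T) = 1/9 + 37/(9*F) (r(F, T) = (F/F + 37/F)/9 = (1 + 37/F)/9 = 1/9 + 37/(9*F))
(r(-66, 152) + 22668)/(-33930 - 32362) = ((1/9)*(37 - 66)/(-66) + 22668)/(-33930 - 32362) = ((1/9)*(-1/66)*(-29) + 22668)/(-66292) = (29/594 + 22668)*(-1/66292) = (13464821/594)*(-1/66292) = -13464821/39377448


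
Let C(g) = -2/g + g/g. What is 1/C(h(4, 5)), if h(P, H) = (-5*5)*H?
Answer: 125/127 ≈ 0.98425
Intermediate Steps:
h(P, H) = -25*H
C(g) = 1 - 2/g (C(g) = -2/g + 1 = 1 - 2/g)
1/C(h(4, 5)) = 1/((-2 - 25*5)/((-25*5))) = 1/((-2 - 125)/(-125)) = 1/(-1/125*(-127)) = 1/(127/125) = 125/127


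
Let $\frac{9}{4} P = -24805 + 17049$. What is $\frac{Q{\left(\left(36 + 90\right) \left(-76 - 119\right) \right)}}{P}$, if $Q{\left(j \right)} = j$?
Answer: $\frac{15795}{2216} \approx 7.1277$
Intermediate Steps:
$P = - \frac{31024}{9}$ ($P = \frac{4 \left(-24805 + 17049\right)}{9} = \frac{4}{9} \left(-7756\right) = - \frac{31024}{9} \approx -3447.1$)
$\frac{Q{\left(\left(36 + 90\right) \left(-76 - 119\right) \right)}}{P} = \frac{\left(36 + 90\right) \left(-76 - 119\right)}{- \frac{31024}{9}} = 126 \left(-195\right) \left(- \frac{9}{31024}\right) = \left(-24570\right) \left(- \frac{9}{31024}\right) = \frac{15795}{2216}$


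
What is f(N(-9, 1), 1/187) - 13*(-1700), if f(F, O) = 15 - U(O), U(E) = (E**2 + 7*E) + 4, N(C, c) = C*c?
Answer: 773198249/34969 ≈ 22111.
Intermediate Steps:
U(E) = 4 + E**2 + 7*E
f(F, O) = 11 - O**2 - 7*O (f(F, O) = 15 - (4 + O**2 + 7*O) = 15 + (-4 - O**2 - 7*O) = 11 - O**2 - 7*O)
f(N(-9, 1), 1/187) - 13*(-1700) = (11 - (1/187)**2 - 7/187) - 13*(-1700) = (11 - (1/187)**2 - 7*1/187) - 1*(-22100) = (11 - 1*1/34969 - 7/187) + 22100 = (11 - 1/34969 - 7/187) + 22100 = 383349/34969 + 22100 = 773198249/34969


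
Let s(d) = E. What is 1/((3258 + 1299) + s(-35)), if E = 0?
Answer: 1/4557 ≈ 0.00021944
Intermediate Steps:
s(d) = 0
1/((3258 + 1299) + s(-35)) = 1/((3258 + 1299) + 0) = 1/(4557 + 0) = 1/4557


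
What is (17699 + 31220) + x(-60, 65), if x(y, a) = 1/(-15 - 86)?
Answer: 4940818/101 ≈ 48919.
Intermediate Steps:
x(y, a) = -1/101 (x(y, a) = 1/(-101) = -1/101)
(17699 + 31220) + x(-60, 65) = (17699 + 31220) - 1/101 = 48919 - 1/101 = 4940818/101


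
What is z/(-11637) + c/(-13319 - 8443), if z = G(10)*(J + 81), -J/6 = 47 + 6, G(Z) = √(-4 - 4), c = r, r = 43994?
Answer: -21997/10881 + 158*I*√2/3879 ≈ -2.0216 + 0.057604*I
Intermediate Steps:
c = 43994
G(Z) = 2*I*√2 (G(Z) = √(-8) = 2*I*√2)
J = -318 (J = -6*(47 + 6) = -6*53 = -318)
z = -474*I*√2 (z = (2*I*√2)*(-318 + 81) = (2*I*√2)*(-237) = -474*I*√2 ≈ -670.34*I)
z/(-11637) + c/(-13319 - 8443) = -474*I*√2/(-11637) + 43994/(-13319 - 8443) = -474*I*√2*(-1/11637) + 43994/(-21762) = 158*I*√2/3879 + 43994*(-1/21762) = 158*I*√2/3879 - 21997/10881 = -21997/10881 + 158*I*√2/3879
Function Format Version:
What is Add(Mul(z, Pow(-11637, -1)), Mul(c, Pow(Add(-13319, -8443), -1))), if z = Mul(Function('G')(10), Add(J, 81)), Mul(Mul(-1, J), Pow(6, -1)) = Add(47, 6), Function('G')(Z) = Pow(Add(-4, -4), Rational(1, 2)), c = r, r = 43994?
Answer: Add(Rational(-21997, 10881), Mul(Rational(158, 3879), I, Pow(2, Rational(1, 2)))) ≈ Add(-2.0216, Mul(0.057604, I))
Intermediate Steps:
c = 43994
Function('G')(Z) = Mul(2, I, Pow(2, Rational(1, 2))) (Function('G')(Z) = Pow(-8, Rational(1, 2)) = Mul(2, I, Pow(2, Rational(1, 2))))
J = -318 (J = Mul(-6, Add(47, 6)) = Mul(-6, 53) = -318)
z = Mul(-474, I, Pow(2, Rational(1, 2))) (z = Mul(Mul(2, I, Pow(2, Rational(1, 2))), Add(-318, 81)) = Mul(Mul(2, I, Pow(2, Rational(1, 2))), -237) = Mul(-474, I, Pow(2, Rational(1, 2))) ≈ Mul(-670.34, I))
Add(Mul(z, Pow(-11637, -1)), Mul(c, Pow(Add(-13319, -8443), -1))) = Add(Mul(Mul(-474, I, Pow(2, Rational(1, 2))), Pow(-11637, -1)), Mul(43994, Pow(Add(-13319, -8443), -1))) = Add(Mul(Mul(-474, I, Pow(2, Rational(1, 2))), Rational(-1, 11637)), Mul(43994, Pow(-21762, -1))) = Add(Mul(Rational(158, 3879), I, Pow(2, Rational(1, 2))), Mul(43994, Rational(-1, 21762))) = Add(Mul(Rational(158, 3879), I, Pow(2, Rational(1, 2))), Rational(-21997, 10881)) = Add(Rational(-21997, 10881), Mul(Rational(158, 3879), I, Pow(2, Rational(1, 2))))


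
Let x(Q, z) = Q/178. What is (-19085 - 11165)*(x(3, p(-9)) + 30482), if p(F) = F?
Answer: -82065209875/89 ≈ -9.2208e+8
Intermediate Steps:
x(Q, z) = Q/178 (x(Q, z) = Q*(1/178) = Q/178)
(-19085 - 11165)*(x(3, p(-9)) + 30482) = (-19085 - 11165)*((1/178)*3 + 30482) = -30250*(3/178 + 30482) = -30250*5425799/178 = -82065209875/89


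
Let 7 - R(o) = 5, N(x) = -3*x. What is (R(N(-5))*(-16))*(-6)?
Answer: 192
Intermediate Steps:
R(o) = 2 (R(o) = 7 - 1*5 = 7 - 5 = 2)
(R(N(-5))*(-16))*(-6) = (2*(-16))*(-6) = -32*(-6) = 192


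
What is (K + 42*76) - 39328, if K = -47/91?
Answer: -3288423/91 ≈ -36137.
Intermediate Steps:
K = -47/91 (K = -47*1/91 = -47/91 ≈ -0.51648)
(K + 42*76) - 39328 = (-47/91 + 42*76) - 39328 = (-47/91 + 3192) - 39328 = 290425/91 - 39328 = -3288423/91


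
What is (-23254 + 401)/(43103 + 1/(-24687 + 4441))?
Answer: -462681838/872663337 ≈ -0.53020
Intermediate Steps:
(-23254 + 401)/(43103 + 1/(-24687 + 4441)) = -22853/(43103 + 1/(-20246)) = -22853/(43103 - 1/20246) = -22853/872663337/20246 = -22853*20246/872663337 = -462681838/872663337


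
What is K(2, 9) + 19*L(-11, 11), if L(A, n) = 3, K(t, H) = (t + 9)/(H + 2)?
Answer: 58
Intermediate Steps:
K(t, H) = (9 + t)/(2 + H)
K(2, 9) + 19*L(-11, 11) = (9 + 2)/(2 + 9) + 19*3 = 11/11 + 57 = (1/11)*11 + 57 = 1 + 57 = 58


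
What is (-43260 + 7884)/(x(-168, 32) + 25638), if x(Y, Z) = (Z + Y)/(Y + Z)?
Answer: -35376/25639 ≈ -1.3798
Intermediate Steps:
x(Y, Z) = 1 (x(Y, Z) = (Y + Z)/(Y + Z) = 1)
(-43260 + 7884)/(x(-168, 32) + 25638) = (-43260 + 7884)/(1 + 25638) = -35376/25639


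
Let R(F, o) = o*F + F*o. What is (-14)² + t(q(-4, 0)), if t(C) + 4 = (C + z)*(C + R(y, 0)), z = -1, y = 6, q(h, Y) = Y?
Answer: 192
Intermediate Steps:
R(F, o) = 2*F*o (R(F, o) = F*o + F*o = 2*F*o)
t(C) = -4 + C*(-1 + C) (t(C) = -4 + (C - 1)*(C + 2*6*0) = -4 + (-1 + C)*(C + 0) = -4 + (-1 + C)*C = -4 + C*(-1 + C))
(-14)² + t(q(-4, 0)) = (-14)² + (-4 + 0² - 1*0) = 196 + (-4 + 0 + 0) = 196 - 4 = 192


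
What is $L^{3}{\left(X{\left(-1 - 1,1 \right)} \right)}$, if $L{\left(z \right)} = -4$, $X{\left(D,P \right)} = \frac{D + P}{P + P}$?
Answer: $-64$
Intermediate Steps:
$X{\left(D,P \right)} = \frac{D + P}{2 P}$
$L^{3}{\left(X{\left(-1 - 1,1 \right)} \right)} = \left(-4\right)^{3} = -64$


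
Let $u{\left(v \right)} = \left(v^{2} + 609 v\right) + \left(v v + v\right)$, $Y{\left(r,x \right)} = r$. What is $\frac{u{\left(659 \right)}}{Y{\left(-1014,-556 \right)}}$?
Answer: $- \frac{635276}{507} \approx -1253.0$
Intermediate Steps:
$u{\left(v \right)} = 2 v^{2} + 610 v$ ($u{\left(v \right)} = \left(v^{2} + 609 v\right) + \left(v^{2} + v\right) = \left(v^{2} + 609 v\right) + \left(v + v^{2}\right) = 2 v^{2} + 610 v$)
$\frac{u{\left(659 \right)}}{Y{\left(-1014,-556 \right)}} = \frac{2 \cdot 659 \left(305 + 659\right)}{-1014} = 2 \cdot 659 \cdot 964 \left(- \frac{1}{1014}\right) = 1270552 \left(- \frac{1}{1014}\right) = - \frac{635276}{507}$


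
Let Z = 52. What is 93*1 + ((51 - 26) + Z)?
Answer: 170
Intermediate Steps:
93*1 + ((51 - 26) + Z) = 93*1 + ((51 - 26) + 52) = 93 + (25 + 52) = 93 + 77 = 170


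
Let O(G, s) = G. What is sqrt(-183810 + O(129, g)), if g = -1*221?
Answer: 3*I*sqrt(20409) ≈ 428.58*I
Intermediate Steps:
g = -221
sqrt(-183810 + O(129, g)) = sqrt(-183810 + 129) = sqrt(-183681) = 3*I*sqrt(20409)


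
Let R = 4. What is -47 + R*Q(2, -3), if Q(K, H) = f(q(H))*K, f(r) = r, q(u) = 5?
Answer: -7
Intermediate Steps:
Q(K, H) = 5*K
-47 + R*Q(2, -3) = -47 + 4*(5*2) = -47 + 4*10 = -47 + 40 = -7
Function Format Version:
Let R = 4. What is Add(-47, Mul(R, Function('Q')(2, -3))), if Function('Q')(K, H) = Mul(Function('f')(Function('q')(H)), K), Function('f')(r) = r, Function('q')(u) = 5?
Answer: -7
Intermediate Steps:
Function('Q')(K, H) = Mul(5, K)
Add(-47, Mul(R, Function('Q')(2, -3))) = Add(-47, Mul(4, Mul(5, 2))) = Add(-47, Mul(4, 10)) = Add(-47, 40) = -7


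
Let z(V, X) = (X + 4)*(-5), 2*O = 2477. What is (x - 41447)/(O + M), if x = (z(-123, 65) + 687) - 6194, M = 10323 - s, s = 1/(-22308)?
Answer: -150735156/36844849 ≈ -4.0911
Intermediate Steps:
O = 2477/2 (O = (½)*2477 = 2477/2 ≈ 1238.5)
z(V, X) = -20 - 5*X (z(V, X) = (4 + X)*(-5) = -20 - 5*X)
s = -1/22308 ≈ -4.4827e-5
M = 230285485/22308 (M = 10323 - 1*(-1/22308) = 10323 + 1/22308 = 230285485/22308 ≈ 10323.)
x = -5852 (x = ((-20 - 5*65) + 687) - 6194 = ((-20 - 325) + 687) - 6194 = (-345 + 687) - 6194 = 342 - 6194 = -5852)
(x - 41447)/(O + M) = (-5852 - 41447)/(2477/2 + 230285485/22308) = -47299/257913943/22308 = -47299*22308/257913943 = -150735156/36844849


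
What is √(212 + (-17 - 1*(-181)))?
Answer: 2*√94 ≈ 19.391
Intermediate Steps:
√(212 + (-17 - 1*(-181))) = √(212 + (-17 + 181)) = √(212 + 164) = √376 = 2*√94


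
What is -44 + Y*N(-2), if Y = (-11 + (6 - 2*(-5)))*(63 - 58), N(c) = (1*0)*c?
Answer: -44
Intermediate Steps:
N(c) = 0 (N(c) = 0*c = 0)
Y = 25 (Y = (-11 + (6 + 10))*5 = (-11 + 16)*5 = 5*5 = 25)
-44 + Y*N(-2) = -44 + 25*0 = -44 + 0 = -44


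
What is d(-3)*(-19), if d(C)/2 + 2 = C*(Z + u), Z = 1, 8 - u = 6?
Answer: 418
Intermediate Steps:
u = 2 (u = 8 - 1*6 = 8 - 6 = 2)
d(C) = -4 + 6*C (d(C) = -4 + 2*(C*(1 + 2)) = -4 + 2*(C*3) = -4 + 2*(3*C) = -4 + 6*C)
d(-3)*(-19) = (-4 + 6*(-3))*(-19) = (-4 - 18)*(-19) = -22*(-19) = 418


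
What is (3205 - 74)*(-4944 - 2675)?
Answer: -23855089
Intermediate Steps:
(3205 - 74)*(-4944 - 2675) = 3131*(-7619) = -23855089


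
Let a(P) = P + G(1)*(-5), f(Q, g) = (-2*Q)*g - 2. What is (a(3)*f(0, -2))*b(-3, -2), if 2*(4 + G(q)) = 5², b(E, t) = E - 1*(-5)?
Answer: 158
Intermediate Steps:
b(E, t) = 5 + E (b(E, t) = E + 5 = 5 + E)
G(q) = 17/2 (G(q) = -4 + (½)*5² = -4 + (½)*25 = -4 + 25/2 = 17/2)
f(Q, g) = -2 - 2*Q*g (f(Q, g) = -2*Q*g - 2 = -2 - 2*Q*g)
a(P) = -85/2 + P (a(P) = P + (17/2)*(-5) = P - 85/2 = -85/2 + P)
(a(3)*f(0, -2))*b(-3, -2) = ((-85/2 + 3)*(-2 - 2*0*(-2)))*(5 - 3) = -79*(-2 + 0)/2*2 = -79/2*(-2)*2 = 79*2 = 158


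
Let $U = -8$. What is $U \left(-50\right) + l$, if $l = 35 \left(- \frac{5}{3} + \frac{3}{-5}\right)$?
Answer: $\frac{962}{3} \approx 320.67$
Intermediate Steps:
$l = - \frac{238}{3}$ ($l = 35 \left(\left(-5\right) \frac{1}{3} + 3 \left(- \frac{1}{5}\right)\right) = 35 \left(- \frac{5}{3} - \frac{3}{5}\right) = 35 \left(- \frac{34}{15}\right) = - \frac{238}{3} \approx -79.333$)
$U \left(-50\right) + l = \left(-8\right) \left(-50\right) - \frac{238}{3} = 400 - \frac{238}{3} = \frac{962}{3}$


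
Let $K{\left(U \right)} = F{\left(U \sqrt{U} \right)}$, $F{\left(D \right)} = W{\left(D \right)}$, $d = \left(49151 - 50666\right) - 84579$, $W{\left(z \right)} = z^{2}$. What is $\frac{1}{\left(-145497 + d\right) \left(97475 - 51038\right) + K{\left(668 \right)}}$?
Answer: $- \frac{1}{10456313635} \approx -9.5636 \cdot 10^{-11}$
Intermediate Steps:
$d = -86094$ ($d = -1515 - 84579 = -86094$)
$F{\left(D \right)} = D^{2}$
$K{\left(U \right)} = U^{3}$ ($K{\left(U \right)} = \left(U \sqrt{U}\right)^{2} = \left(U^{\frac{3}{2}}\right)^{2} = U^{3}$)
$\frac{1}{\left(-145497 + d\right) \left(97475 - 51038\right) + K{\left(668 \right)}} = \frac{1}{\left(-145497 - 86094\right) \left(97475 - 51038\right) + 668^{3}} = \frac{1}{\left(-231591\right) 46437 + 298077632} = \frac{1}{-10754391267 + 298077632} = \frac{1}{-10456313635} = - \frac{1}{10456313635}$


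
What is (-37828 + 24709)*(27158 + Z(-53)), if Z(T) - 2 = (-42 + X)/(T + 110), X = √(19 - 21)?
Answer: -6769745094/19 - 4373*I*√2/19 ≈ -3.563e+8 - 325.49*I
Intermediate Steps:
X = I*√2 (X = √(-2) = I*√2 ≈ 1.4142*I)
Z(T) = 2 + (-42 + I*√2)/(110 + T) (Z(T) = 2 + (-42 + I*√2)/(T + 110) = 2 + (-42 + I*√2)/(110 + T))
(-37828 + 24709)*(27158 + Z(-53)) = (-37828 + 24709)*(27158 + (178 + 2*(-53) + I*√2)/(110 - 53)) = -13119*(27158 + (178 - 106 + I*√2)/57) = -13119*(27158 + (72 + I*√2)/57) = -13119*(27158 + (24/19 + I*√2/57)) = -13119*(516026/19 + I*√2/57) = -6769745094/19 - 4373*I*√2/19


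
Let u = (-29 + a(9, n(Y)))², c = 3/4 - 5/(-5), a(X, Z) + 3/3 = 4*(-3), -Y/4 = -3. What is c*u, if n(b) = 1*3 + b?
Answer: 3087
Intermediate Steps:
Y = 12 (Y = -4*(-3) = 12)
n(b) = 3 + b
a(X, Z) = -13 (a(X, Z) = -1 + 4*(-3) = -1 - 12 = -13)
c = 7/4 (c = 3*(¼) - 5*(-⅕) = ¾ + 1 = 7/4 ≈ 1.7500)
u = 1764 (u = (-29 - 13)² = (-42)² = 1764)
c*u = (7/4)*1764 = 3087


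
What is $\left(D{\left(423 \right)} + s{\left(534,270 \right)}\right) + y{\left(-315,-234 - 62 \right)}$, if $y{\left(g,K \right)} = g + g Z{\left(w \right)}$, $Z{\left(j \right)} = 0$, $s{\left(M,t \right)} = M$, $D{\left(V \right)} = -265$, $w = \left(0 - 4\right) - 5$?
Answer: $-46$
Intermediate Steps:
$w = -9$ ($w = -4 - 5 = -9$)
$y{\left(g,K \right)} = g$ ($y{\left(g,K \right)} = g + g 0 = g + 0 = g$)
$\left(D{\left(423 \right)} + s{\left(534,270 \right)}\right) + y{\left(-315,-234 - 62 \right)} = \left(-265 + 534\right) - 315 = 269 - 315 = -46$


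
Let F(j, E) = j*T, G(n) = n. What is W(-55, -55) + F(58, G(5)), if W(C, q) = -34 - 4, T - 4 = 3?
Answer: 368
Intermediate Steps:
T = 7 (T = 4 + 3 = 7)
W(C, q) = -38
F(j, E) = 7*j (F(j, E) = j*7 = 7*j)
W(-55, -55) + F(58, G(5)) = -38 + 7*58 = -38 + 406 = 368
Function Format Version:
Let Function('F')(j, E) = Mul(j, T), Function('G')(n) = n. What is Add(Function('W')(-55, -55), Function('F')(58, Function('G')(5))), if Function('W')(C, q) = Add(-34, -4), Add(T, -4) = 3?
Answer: 368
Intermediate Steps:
T = 7 (T = Add(4, 3) = 7)
Function('W')(C, q) = -38
Function('F')(j, E) = Mul(7, j) (Function('F')(j, E) = Mul(j, 7) = Mul(7, j))
Add(Function('W')(-55, -55), Function('F')(58, Function('G')(5))) = Add(-38, Mul(7, 58)) = Add(-38, 406) = 368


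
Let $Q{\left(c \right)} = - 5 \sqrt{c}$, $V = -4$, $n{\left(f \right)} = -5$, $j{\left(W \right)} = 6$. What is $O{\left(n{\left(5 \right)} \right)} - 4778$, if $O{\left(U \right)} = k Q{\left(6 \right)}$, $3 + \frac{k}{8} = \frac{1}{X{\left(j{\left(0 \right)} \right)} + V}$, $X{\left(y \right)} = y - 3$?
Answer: $-4778 + 160 \sqrt{6} \approx -4386.1$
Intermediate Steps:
$X{\left(y \right)} = -3 + y$
$k = -32$ ($k = -24 + \frac{8}{\left(-3 + 6\right) - 4} = -24 + \frac{8}{3 - 4} = -24 + \frac{8}{-1} = -24 + 8 \left(-1\right) = -24 - 8 = -32$)
$O{\left(U \right)} = 160 \sqrt{6}$ ($O{\left(U \right)} = - 32 \left(- 5 \sqrt{6}\right) = 160 \sqrt{6}$)
$O{\left(n{\left(5 \right)} \right)} - 4778 = 160 \sqrt{6} - 4778 = -4778 + 160 \sqrt{6}$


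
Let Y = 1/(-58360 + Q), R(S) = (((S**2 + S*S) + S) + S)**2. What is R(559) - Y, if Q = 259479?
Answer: 78833854610201599/201119 ≈ 3.9198e+11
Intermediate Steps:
R(S) = (2*S + 2*S**2)**2 (R(S) = (((S**2 + S**2) + S) + S)**2 = ((2*S**2 + S) + S)**2 = ((S + 2*S**2) + S)**2 = (2*S + 2*S**2)**2)
Y = 1/201119 (Y = 1/(-58360 + 259479) = 1/201119 ≈ 4.9722e-6)
R(559) - Y = 4*559**2*(1 + 559)**2 - 1*1/201119 = 4*312481*560**2 - 1/201119 = 4*312481*313600 - 1/201119 = 391976166400 - 1/201119 = 78833854610201599/201119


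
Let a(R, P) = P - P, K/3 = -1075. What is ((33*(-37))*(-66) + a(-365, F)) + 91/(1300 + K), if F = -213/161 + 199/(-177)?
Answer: 22161137/275 ≈ 80586.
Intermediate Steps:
K = -3225 (K = 3*(-1075) = -3225)
F = -69740/28497 (F = -213*1/161 + 199*(-1/177) = -213/161 - 199/177 = -69740/28497 ≈ -2.4473)
a(R, P) = 0
((33*(-37))*(-66) + a(-365, F)) + 91/(1300 + K) = ((33*(-37))*(-66) + 0) + 91/(1300 - 3225) = (-1221*(-66) + 0) + 91/(-1925) = (80586 + 0) - 1/1925*91 = 80586 - 13/275 = 22161137/275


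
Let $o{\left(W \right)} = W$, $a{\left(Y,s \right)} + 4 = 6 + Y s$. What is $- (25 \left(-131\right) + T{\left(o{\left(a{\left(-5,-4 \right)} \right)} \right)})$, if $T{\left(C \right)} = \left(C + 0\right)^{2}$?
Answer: $2791$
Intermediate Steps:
$a{\left(Y,s \right)} = 2 + Y s$ ($a{\left(Y,s \right)} = -4 + \left(6 + Y s\right) = 2 + Y s$)
$T{\left(C \right)} = C^{2}$
$- (25 \left(-131\right) + T{\left(o{\left(a{\left(-5,-4 \right)} \right)} \right)}) = - (25 \left(-131\right) + \left(2 - -20\right)^{2}) = - (-3275 + \left(2 + 20\right)^{2}) = - (-3275 + 22^{2}) = - (-3275 + 484) = \left(-1\right) \left(-2791\right) = 2791$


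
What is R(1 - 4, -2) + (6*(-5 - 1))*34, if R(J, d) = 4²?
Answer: -1208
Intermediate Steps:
R(J, d) = 16
R(1 - 4, -2) + (6*(-5 - 1))*34 = 16 + (6*(-5 - 1))*34 = 16 + (6*(-6))*34 = 16 - 36*34 = 16 - 1224 = -1208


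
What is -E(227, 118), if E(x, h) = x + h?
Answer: -345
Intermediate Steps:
E(x, h) = h + x
-E(227, 118) = -(118 + 227) = -1*345 = -345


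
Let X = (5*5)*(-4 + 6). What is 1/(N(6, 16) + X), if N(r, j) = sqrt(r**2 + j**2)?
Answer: 25/1104 - sqrt(73)/1104 ≈ 0.014906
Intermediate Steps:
X = 50 (X = 25*2 = 50)
N(r, j) = sqrt(j**2 + r**2)
1/(N(6, 16) + X) = 1/(sqrt(16**2 + 6**2) + 50) = 1/(sqrt(256 + 36) + 50) = 1/(sqrt(292) + 50) = 1/(2*sqrt(73) + 50) = 1/(50 + 2*sqrt(73))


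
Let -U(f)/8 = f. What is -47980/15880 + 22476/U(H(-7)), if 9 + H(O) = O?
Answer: 2192359/12704 ≈ 172.57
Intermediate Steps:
H(O) = -9 + O
U(f) = -8*f
-47980/15880 + 22476/U(H(-7)) = -47980/15880 + 22476/((-8*(-9 - 7))) = -47980*1/15880 + 22476/((-8*(-16))) = -2399/794 + 22476/128 = -2399/794 + 22476*(1/128) = -2399/794 + 5619/32 = 2192359/12704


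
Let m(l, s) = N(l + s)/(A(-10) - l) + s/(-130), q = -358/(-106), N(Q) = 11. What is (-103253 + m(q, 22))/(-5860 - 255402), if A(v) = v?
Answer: 4758460199/12040259270 ≈ 0.39521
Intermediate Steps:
q = 179/53 (q = -358*(-1/106) = 179/53 ≈ 3.3774)
m(l, s) = 11/(-10 - l) - s/130 (m(l, s) = 11/(-10 - l) + s/(-130) = 11/(-10 - l) + s*(-1/130) = 11/(-10 - l) - s/130)
(-103253 + m(q, 22))/(-5860 - 255402) = (-103253 + (-1430 - 10*22 - 1*179/53*22)/(130*(10 + 179/53)))/(-5860 - 255402) = (-103253 + (-1430 - 220 - 3938/53)/(130*(709/53)))/(-261262) = (-103253 + (1/130)*(53/709)*(-91388/53))*(-1/261262) = (-103253 - 45694/46085)*(-1/261262) = -4758460199/46085*(-1/261262) = 4758460199/12040259270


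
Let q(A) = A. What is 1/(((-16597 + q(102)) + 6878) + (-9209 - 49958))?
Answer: -1/68784 ≈ -1.4538e-5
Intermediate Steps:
1/(((-16597 + q(102)) + 6878) + (-9209 - 49958)) = 1/(((-16597 + 102) + 6878) + (-9209 - 49958)) = 1/((-16495 + 6878) - 59167) = 1/(-9617 - 59167) = 1/(-68784) = -1/68784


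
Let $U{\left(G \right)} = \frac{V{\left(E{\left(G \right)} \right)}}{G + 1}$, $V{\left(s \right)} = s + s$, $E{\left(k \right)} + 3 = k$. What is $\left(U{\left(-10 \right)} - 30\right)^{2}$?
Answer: $\frac{59536}{81} \approx 735.01$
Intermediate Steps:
$E{\left(k \right)} = -3 + k$
$V{\left(s \right)} = 2 s$
$U{\left(G \right)} = \frac{-6 + 2 G}{1 + G}$ ($U{\left(G \right)} = \frac{2 \left(-3 + G\right)}{G + 1} = \frac{-6 + 2 G}{1 + G}$)
$\left(U{\left(-10 \right)} - 30\right)^{2} = \left(\frac{2 \left(-3 - 10\right)}{1 - 10} - 30\right)^{2} = \left(2 \frac{1}{-9} \left(-13\right) - 30\right)^{2} = \left(2 \left(- \frac{1}{9}\right) \left(-13\right) - 30\right)^{2} = \left(\frac{26}{9} - 30\right)^{2} = \left(- \frac{244}{9}\right)^{2} = \frac{59536}{81}$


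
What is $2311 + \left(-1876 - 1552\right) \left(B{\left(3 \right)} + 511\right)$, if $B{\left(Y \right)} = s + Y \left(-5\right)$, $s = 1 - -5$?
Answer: $-1718545$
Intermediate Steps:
$s = 6$ ($s = 1 + 5 = 6$)
$B{\left(Y \right)} = 6 - 5 Y$ ($B{\left(Y \right)} = 6 + Y \left(-5\right) = 6 - 5 Y$)
$2311 + \left(-1876 - 1552\right) \left(B{\left(3 \right)} + 511\right) = 2311 + \left(-1876 - 1552\right) \left(\left(6 - 15\right) + 511\right) = 2311 - 3428 \left(\left(6 - 15\right) + 511\right) = 2311 - 3428 \left(-9 + 511\right) = 2311 - 1720856 = -1718545$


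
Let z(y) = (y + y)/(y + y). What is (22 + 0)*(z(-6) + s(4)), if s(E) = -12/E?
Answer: -44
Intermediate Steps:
z(y) = 1 (z(y) = (2*y)/((2*y)) = (2*y)*(1/(2*y)) = 1)
(22 + 0)*(z(-6) + s(4)) = (22 + 0)*(1 - 12/4) = 22*(1 - 12*1/4) = 22*(1 - 3) = 22*(-2) = -44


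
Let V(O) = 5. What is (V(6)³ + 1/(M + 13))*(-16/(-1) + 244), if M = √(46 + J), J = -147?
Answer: 877838/27 - 26*I*√101/27 ≈ 32513.0 - 9.6777*I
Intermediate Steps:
M = I*√101 (M = √(46 - 147) = √(-101) = I*√101 ≈ 10.05*I)
(V(6)³ + 1/(M + 13))*(-16/(-1) + 244) = (5³ + 1/(I*√101 + 13))*(-16/(-1) + 244) = (125 + 1/(13 + I*√101))*(-16*(-1) + 244) = (125 + 1/(13 + I*√101))*(16 + 244) = (125 + 1/(13 + I*√101))*260 = 32500 + 260/(13 + I*√101)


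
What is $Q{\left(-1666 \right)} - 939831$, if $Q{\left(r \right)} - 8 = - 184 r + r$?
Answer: $-634945$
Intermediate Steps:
$Q{\left(r \right)} = 8 - 183 r$ ($Q{\left(r \right)} = 8 + \left(- 184 r + r\right) = 8 - 183 r$)
$Q{\left(-1666 \right)} - 939831 = \left(8 - -304878\right) - 939831 = \left(8 + 304878\right) - 939831 = 304886 - 939831 = -634945$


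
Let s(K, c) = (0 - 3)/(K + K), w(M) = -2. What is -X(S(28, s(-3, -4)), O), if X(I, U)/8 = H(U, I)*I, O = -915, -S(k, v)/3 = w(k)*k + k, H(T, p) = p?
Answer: -56448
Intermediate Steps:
s(K, c) = -3/(2*K) (s(K, c) = -3*1/(2*K) = -3/(2*K))
S(k, v) = 3*k (S(k, v) = -3*(-2*k + k) = -(-3)*k = 3*k)
X(I, U) = 8*I² (X(I, U) = 8*(I*I) = 8*I²)
-X(S(28, s(-3, -4)), O) = -8*(3*28)² = -8*84² = -8*7056 = -1*56448 = -56448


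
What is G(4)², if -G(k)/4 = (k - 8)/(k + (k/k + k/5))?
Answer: 6400/841 ≈ 7.6100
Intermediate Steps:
G(k) = -4*(-8 + k)/(1 + 6*k/5) (G(k) = -4*(k - 8)/(k + (k/k + k/5)) = -4*(-8 + k)/(k + (1 + k*(⅕))) = -4*(-8 + k)/(k + (1 + k/5)) = -4*(-8 + k)/(1 + 6*k/5))
G(4)² = (20*(8 - 1*4)/(5 + 6*4))² = (20*(8 - 4)/(5 + 24))² = (20*4/29)² = (20*(1/29)*4)² = (80/29)² = 6400/841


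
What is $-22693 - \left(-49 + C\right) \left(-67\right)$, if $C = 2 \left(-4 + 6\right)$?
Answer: $-25708$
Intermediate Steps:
$C = 4$ ($C = 2 \cdot 2 = 4$)
$-22693 - \left(-49 + C\right) \left(-67\right) = -22693 - \left(-49 + 4\right) \left(-67\right) = -22693 - \left(-45\right) \left(-67\right) = -22693 - 3015 = -25708$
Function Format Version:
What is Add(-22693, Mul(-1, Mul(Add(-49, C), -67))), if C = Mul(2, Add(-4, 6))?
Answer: -25708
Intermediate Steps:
C = 4 (C = Mul(2, 2) = 4)
Add(-22693, Mul(-1, Mul(Add(-49, C), -67))) = Add(-22693, Mul(-1, Mul(Add(-49, 4), -67))) = Add(-22693, Mul(-1, Mul(-45, -67))) = Add(-22693, Mul(-1, 3015)) = Add(-22693, -3015) = -25708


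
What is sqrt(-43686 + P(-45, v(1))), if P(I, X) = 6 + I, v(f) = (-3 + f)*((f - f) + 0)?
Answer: 5*I*sqrt(1749) ≈ 209.11*I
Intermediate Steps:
v(f) = 0 (v(f) = (-3 + f)*(0 + 0) = (-3 + f)*0 = 0)
sqrt(-43686 + P(-45, v(1))) = sqrt(-43686 + (6 - 45)) = sqrt(-43686 - 39) = sqrt(-43725) = 5*I*sqrt(1749)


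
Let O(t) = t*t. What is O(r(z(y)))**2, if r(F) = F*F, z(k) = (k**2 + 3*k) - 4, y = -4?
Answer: 0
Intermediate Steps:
z(k) = -4 + k**2 + 3*k
r(F) = F**2
O(t) = t**2
O(r(z(y)))**2 = (((-4 + (-4)**2 + 3*(-4))**2)**2)**2 = (((-4 + 16 - 12)**2)**2)**2 = ((0**2)**2)**2 = (0**2)**2 = 0**2 = 0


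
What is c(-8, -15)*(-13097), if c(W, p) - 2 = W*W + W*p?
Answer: -2436042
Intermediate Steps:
c(W, p) = 2 + W² + W*p (c(W, p) = 2 + (W*W + W*p) = 2 + (W² + W*p) = 2 + W² + W*p)
c(-8, -15)*(-13097) = (2 + (-8)² - 8*(-15))*(-13097) = (2 + 64 + 120)*(-13097) = 186*(-13097) = -2436042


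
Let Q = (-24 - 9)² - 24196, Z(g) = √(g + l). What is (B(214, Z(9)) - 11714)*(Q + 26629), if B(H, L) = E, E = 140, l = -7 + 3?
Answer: -40763628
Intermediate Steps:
l = -4
Z(g) = √(-4 + g) (Z(g) = √(g - 4) = √(-4 + g))
Q = -23107 (Q = (-33)² - 24196 = 1089 - 24196 = -23107)
B(H, L) = 140
(B(214, Z(9)) - 11714)*(Q + 26629) = (140 - 11714)*(-23107 + 26629) = -11574*3522 = -40763628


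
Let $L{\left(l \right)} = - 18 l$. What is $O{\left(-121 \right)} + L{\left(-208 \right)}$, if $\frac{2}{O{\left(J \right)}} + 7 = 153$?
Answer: $\frac{273313}{73} \approx 3744.0$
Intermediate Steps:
$O{\left(J \right)} = \frac{1}{73}$ ($O{\left(J \right)} = \frac{2}{-7 + 153} = \frac{2}{146} = 2 \cdot \frac{1}{146} = \frac{1}{73}$)
$O{\left(-121 \right)} + L{\left(-208 \right)} = \frac{1}{73} - -3744 = \frac{1}{73} + 3744 = \frac{273313}{73}$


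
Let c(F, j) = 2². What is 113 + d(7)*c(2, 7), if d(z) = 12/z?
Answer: 839/7 ≈ 119.86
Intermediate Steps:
c(F, j) = 4
113 + d(7)*c(2, 7) = 113 + (12/7)*4 = 113 + 48/7 = 839/7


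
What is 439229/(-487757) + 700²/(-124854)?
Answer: -146920213783/30449206239 ≈ -4.8251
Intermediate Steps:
439229/(-487757) + 700²/(-124854) = 439229*(-1/487757) + 490000*(-1/124854) = -439229/487757 - 245000/62427 = -146920213783/30449206239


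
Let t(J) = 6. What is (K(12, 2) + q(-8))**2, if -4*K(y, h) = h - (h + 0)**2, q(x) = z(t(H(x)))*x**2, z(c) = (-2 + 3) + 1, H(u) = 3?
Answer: 66049/4 ≈ 16512.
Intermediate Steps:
z(c) = 2 (z(c) = 1 + 1 = 2)
q(x) = 2*x**2
K(y, h) = -h/4 + h**2/4 (K(y, h) = -(h - (h + 0)**2)/4 = -(h - h**2)/4 = -h/4 + h**2/4)
(K(12, 2) + q(-8))**2 = ((1/4)*2*(-1 + 2) + 2*(-8)**2)**2 = ((1/4)*2*1 + 2*64)**2 = (1/2 + 128)**2 = (257/2)**2 = 66049/4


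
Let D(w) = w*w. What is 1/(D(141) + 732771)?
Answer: 1/752652 ≈ 1.3286e-6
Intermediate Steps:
D(w) = w²
1/(D(141) + 732771) = 1/(141² + 732771) = 1/(19881 + 732771) = 1/752652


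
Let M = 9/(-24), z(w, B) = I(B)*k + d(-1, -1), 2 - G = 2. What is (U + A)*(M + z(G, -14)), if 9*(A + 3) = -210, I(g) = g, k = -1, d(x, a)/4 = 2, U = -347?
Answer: -24220/3 ≈ -8073.3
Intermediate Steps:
d(x, a) = 8 (d(x, a) = 4*2 = 8)
A = -79/3 (A = -3 + (⅑)*(-210) = -3 - 70/3 = -79/3 ≈ -26.333)
G = 0 (G = 2 - 1*2 = 2 - 2 = 0)
z(w, B) = 8 - B (z(w, B) = B*(-1) + 8 = -B + 8 = 8 - B)
M = -3/8 (M = 9*(-1/24) = -3/8 ≈ -0.37500)
(U + A)*(M + z(G, -14)) = (-347 - 79/3)*(-3/8 + (8 - 1*(-14))) = -1120*(-3/8 + (8 + 14))/3 = -1120*(-3/8 + 22)/3 = -1120/3*173/8 = -24220/3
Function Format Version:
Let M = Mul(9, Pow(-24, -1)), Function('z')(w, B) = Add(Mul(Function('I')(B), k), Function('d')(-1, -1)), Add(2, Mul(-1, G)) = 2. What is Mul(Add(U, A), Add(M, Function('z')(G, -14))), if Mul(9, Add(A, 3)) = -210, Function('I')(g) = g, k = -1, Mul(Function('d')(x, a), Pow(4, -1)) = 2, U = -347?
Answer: Rational(-24220, 3) ≈ -8073.3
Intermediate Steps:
Function('d')(x, a) = 8 (Function('d')(x, a) = Mul(4, 2) = 8)
A = Rational(-79, 3) (A = Add(-3, Mul(Rational(1, 9), -210)) = Add(-3, Rational(-70, 3)) = Rational(-79, 3) ≈ -26.333)
G = 0 (G = Add(2, Mul(-1, 2)) = Add(2, -2) = 0)
Function('z')(w, B) = Add(8, Mul(-1, B)) (Function('z')(w, B) = Add(Mul(B, -1), 8) = Add(Mul(-1, B), 8) = Add(8, Mul(-1, B)))
M = Rational(-3, 8) (M = Mul(9, Rational(-1, 24)) = Rational(-3, 8) ≈ -0.37500)
Mul(Add(U, A), Add(M, Function('z')(G, -14))) = Mul(Add(-347, Rational(-79, 3)), Add(Rational(-3, 8), Add(8, Mul(-1, -14)))) = Mul(Rational(-1120, 3), Add(Rational(-3, 8), Add(8, 14))) = Mul(Rational(-1120, 3), Add(Rational(-3, 8), 22)) = Mul(Rational(-1120, 3), Rational(173, 8)) = Rational(-24220, 3)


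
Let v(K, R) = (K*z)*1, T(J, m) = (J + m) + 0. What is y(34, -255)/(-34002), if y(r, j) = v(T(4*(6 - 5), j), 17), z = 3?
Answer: 251/11334 ≈ 0.022146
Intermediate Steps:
T(J, m) = J + m
v(K, R) = 3*K (v(K, R) = (K*3)*1 = (3*K)*1 = 3*K)
y(r, j) = 12 + 3*j (y(r, j) = 3*(4*(6 - 5) + j) = 3*(4*1 + j) = 3*(4 + j) = 12 + 3*j)
y(34, -255)/(-34002) = (12 + 3*(-255))/(-34002) = (12 - 765)*(-1/34002) = -753*(-1/34002) = 251/11334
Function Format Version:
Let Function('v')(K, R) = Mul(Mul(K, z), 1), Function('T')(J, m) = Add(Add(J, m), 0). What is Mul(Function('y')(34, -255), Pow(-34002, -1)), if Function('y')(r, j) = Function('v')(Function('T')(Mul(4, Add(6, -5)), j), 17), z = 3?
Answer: Rational(251, 11334) ≈ 0.022146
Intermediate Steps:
Function('T')(J, m) = Add(J, m)
Function('v')(K, R) = Mul(3, K) (Function('v')(K, R) = Mul(Mul(K, 3), 1) = Mul(Mul(3, K), 1) = Mul(3, K))
Function('y')(r, j) = Add(12, Mul(3, j)) (Function('y')(r, j) = Mul(3, Add(Mul(4, Add(6, -5)), j)) = Mul(3, Add(Mul(4, 1), j)) = Mul(3, Add(4, j)) = Add(12, Mul(3, j)))
Mul(Function('y')(34, -255), Pow(-34002, -1)) = Mul(Add(12, Mul(3, -255)), Pow(-34002, -1)) = Mul(Add(12, -765), Rational(-1, 34002)) = Mul(-753, Rational(-1, 34002)) = Rational(251, 11334)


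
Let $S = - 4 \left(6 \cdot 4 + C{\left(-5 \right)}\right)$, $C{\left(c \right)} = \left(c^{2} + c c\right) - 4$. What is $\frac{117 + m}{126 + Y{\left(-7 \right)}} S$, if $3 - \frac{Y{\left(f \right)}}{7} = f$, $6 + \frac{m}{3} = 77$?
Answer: $- \frac{3300}{7} \approx -471.43$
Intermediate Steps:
$C{\left(c \right)} = -4 + 2 c^{2}$ ($C{\left(c \right)} = \left(c^{2} + c^{2}\right) - 4 = 2 c^{2} - 4 = -4 + 2 c^{2}$)
$m = 213$ ($m = -18 + 3 \cdot 77 = -18 + 231 = 213$)
$Y{\left(f \right)} = 21 - 7 f$
$S = -280$ ($S = - 4 \left(6 \cdot 4 - \left(4 - 2 \left(-5\right)^{2}\right)\right) = - 4 \left(24 + \left(-4 + 2 \cdot 25\right)\right) = - 4 \left(24 + \left(-4 + 50\right)\right) = - 4 \left(24 + 46\right) = \left(-4\right) 70 = -280$)
$\frac{117 + m}{126 + Y{\left(-7 \right)}} S = \frac{117 + 213}{126 + \left(21 - -49\right)} \left(-280\right) = \frac{330}{126 + \left(21 + 49\right)} \left(-280\right) = \frac{330}{126 + 70} \left(-280\right) = \frac{330}{196} \left(-280\right) = 330 \cdot \frac{1}{196} \left(-280\right) = \frac{165}{98} \left(-280\right) = - \frac{3300}{7}$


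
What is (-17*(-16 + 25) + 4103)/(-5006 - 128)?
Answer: -1975/2567 ≈ -0.76938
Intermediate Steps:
(-17*(-16 + 25) + 4103)/(-5006 - 128) = (-17*9 + 4103)/(-5134) = (-153 + 4103)*(-1/5134) = 3950*(-1/5134) = -1975/2567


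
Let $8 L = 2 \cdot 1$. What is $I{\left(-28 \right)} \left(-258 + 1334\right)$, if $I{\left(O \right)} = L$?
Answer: $269$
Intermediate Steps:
$L = \frac{1}{4}$ ($L = \frac{2 \cdot 1}{8} = \frac{1}{8} \cdot 2 = \frac{1}{4} \approx 0.25$)
$I{\left(O \right)} = \frac{1}{4}$
$I{\left(-28 \right)} \left(-258 + 1334\right) = \frac{-258 + 1334}{4} = \frac{1}{4} \cdot 1076 = 269$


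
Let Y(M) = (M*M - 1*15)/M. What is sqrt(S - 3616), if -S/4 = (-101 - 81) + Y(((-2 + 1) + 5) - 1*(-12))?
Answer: I*sqrt(11793)/2 ≈ 54.298*I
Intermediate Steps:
Y(M) = (-15 + M**2)/M (Y(M) = (M**2 - 15)/M = (-15 + M**2)/M)
S = 2671/4 (S = -4*((-101 - 81) + ((((-2 + 1) + 5) - 1*(-12)) - 15/(((-2 + 1) + 5) - 1*(-12)))) = -4*(-182 + (((-1 + 5) + 12) - 15/((-1 + 5) + 12))) = -4*(-182 + ((4 + 12) - 15/(4 + 12))) = -4*(-182 + (16 - 15/16)) = -4*(-182 + 241/16) = -4*(-2671/16) = 2671/4 ≈ 667.75)
sqrt(S - 3616) = sqrt(2671/4 - 3616) = sqrt(-11793/4) = I*sqrt(11793)/2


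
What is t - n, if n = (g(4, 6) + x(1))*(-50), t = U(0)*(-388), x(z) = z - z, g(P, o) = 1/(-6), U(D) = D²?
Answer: -25/3 ≈ -8.3333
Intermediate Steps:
g(P, o) = -⅙
x(z) = 0
t = 0 (t = 0²*(-388) = 0*(-388) = 0)
n = 25/3 (n = (-⅙ + 0)*(-50) = -⅙*(-50) = 25/3 ≈ 8.3333)
t - n = 0 - 1*25/3 = 0 - 25/3 = -25/3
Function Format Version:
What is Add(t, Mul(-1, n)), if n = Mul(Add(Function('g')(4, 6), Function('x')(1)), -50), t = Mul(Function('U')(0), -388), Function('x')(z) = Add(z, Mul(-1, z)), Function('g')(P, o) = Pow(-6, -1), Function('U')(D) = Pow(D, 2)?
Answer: Rational(-25, 3) ≈ -8.3333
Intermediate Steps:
Function('g')(P, o) = Rational(-1, 6)
Function('x')(z) = 0
t = 0 (t = Mul(Pow(0, 2), -388) = Mul(0, -388) = 0)
n = Rational(25, 3) (n = Mul(Add(Rational(-1, 6), 0), -50) = Mul(Rational(-1, 6), -50) = Rational(25, 3) ≈ 8.3333)
Add(t, Mul(-1, n)) = Add(0, Mul(-1, Rational(25, 3))) = Add(0, Rational(-25, 3)) = Rational(-25, 3)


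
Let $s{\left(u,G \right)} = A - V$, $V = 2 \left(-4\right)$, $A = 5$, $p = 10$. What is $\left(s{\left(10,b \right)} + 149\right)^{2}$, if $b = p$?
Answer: $26244$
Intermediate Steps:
$b = 10$
$V = -8$
$s{\left(u,G \right)} = 13$ ($s{\left(u,G \right)} = 5 - -8 = 5 + 8 = 13$)
$\left(s{\left(10,b \right)} + 149\right)^{2} = \left(13 + 149\right)^{2} = 162^{2} = 26244$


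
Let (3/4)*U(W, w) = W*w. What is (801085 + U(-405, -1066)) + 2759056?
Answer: 4135781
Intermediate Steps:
U(W, w) = 4*W*w/3 (U(W, w) = 4*(W*w)/3 = 4*W*w/3)
(801085 + U(-405, -1066)) + 2759056 = (801085 + (4/3)*(-405)*(-1066)) + 2759056 = (801085 + 575640) + 2759056 = 1376725 + 2759056 = 4135781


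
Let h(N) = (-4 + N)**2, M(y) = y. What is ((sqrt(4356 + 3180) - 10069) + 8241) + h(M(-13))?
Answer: -1539 + 4*sqrt(471) ≈ -1452.2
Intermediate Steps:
((sqrt(4356 + 3180) - 10069) + 8241) + h(M(-13)) = ((sqrt(4356 + 3180) - 10069) + 8241) + (-4 - 13)**2 = ((sqrt(7536) - 10069) + 8241) + (-17)**2 = ((4*sqrt(471) - 10069) + 8241) + 289 = ((-10069 + 4*sqrt(471)) + 8241) + 289 = (-1828 + 4*sqrt(471)) + 289 = -1539 + 4*sqrt(471)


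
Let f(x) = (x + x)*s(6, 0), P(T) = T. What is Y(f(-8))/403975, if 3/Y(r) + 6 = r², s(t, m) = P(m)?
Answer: -1/807950 ≈ -1.2377e-6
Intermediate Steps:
s(t, m) = m
f(x) = 0 (f(x) = (x + x)*0 = (2*x)*0 = 0)
Y(r) = 3/(-6 + r²)
Y(f(-8))/403975 = (3/(-6 + 0²))/403975 = (3/(-6 + 0))*(1/403975) = (3/(-6))*(1/403975) = (3*(-⅙))*(1/403975) = -½*1/403975 = -1/807950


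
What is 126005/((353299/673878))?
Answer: 84911997390/353299 ≈ 2.4034e+5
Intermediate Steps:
126005/((353299/673878)) = 126005/((353299*(1/673878))) = 126005/(353299/673878) = 126005*(673878/353299) = 84911997390/353299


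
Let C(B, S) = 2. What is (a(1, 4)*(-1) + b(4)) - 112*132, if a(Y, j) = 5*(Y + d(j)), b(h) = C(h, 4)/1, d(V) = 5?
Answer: -14812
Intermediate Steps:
b(h) = 2 (b(h) = 2/1 = 2*1 = 2)
a(Y, j) = 25 + 5*Y (a(Y, j) = 5*(Y + 5) = 5*(5 + Y) = 25 + 5*Y)
(a(1, 4)*(-1) + b(4)) - 112*132 = ((25 + 5*1)*(-1) + 2) - 112*132 = ((25 + 5)*(-1) + 2) - 14784 = (30*(-1) + 2) - 14784 = (-30 + 2) - 14784 = -28 - 14784 = -14812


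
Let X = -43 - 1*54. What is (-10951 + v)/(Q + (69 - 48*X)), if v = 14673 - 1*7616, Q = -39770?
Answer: 3894/35045 ≈ 0.11111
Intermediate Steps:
v = 7057 (v = 14673 - 7616 = 7057)
X = -97 (X = -43 - 54 = -97)
(-10951 + v)/(Q + (69 - 48*X)) = (-10951 + 7057)/(-39770 + (69 - 48*(-97))) = -3894/(-39770 + (69 + 4656)) = -3894/(-39770 + 4725) = -3894/(-35045) = -3894*(-1/35045) = 3894/35045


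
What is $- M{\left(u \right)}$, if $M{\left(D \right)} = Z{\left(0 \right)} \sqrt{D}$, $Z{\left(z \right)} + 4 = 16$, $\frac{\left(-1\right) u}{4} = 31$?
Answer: $- 24 i \sqrt{31} \approx - 133.63 i$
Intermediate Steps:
$u = -124$ ($u = \left(-4\right) 31 = -124$)
$Z{\left(z \right)} = 12$ ($Z{\left(z \right)} = -4 + 16 = 12$)
$M{\left(D \right)} = 12 \sqrt{D}$
$- M{\left(u \right)} = - 12 \sqrt{-124} = - 12 \cdot 2 i \sqrt{31} = - 24 i \sqrt{31}$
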